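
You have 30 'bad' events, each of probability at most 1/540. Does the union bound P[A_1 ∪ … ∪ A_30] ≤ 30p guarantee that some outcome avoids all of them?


Union bound: P[∪_{i=1}^{30} A_i] ≤ Σ_i P[A_i] ≤ 30·p = 30·(1/540) = 1/18.
Numerically: 1/18 ≈ 0.0555556.
Is 1/18 < 1? YES.
Since P[∪ A_i] ≤ 1/18 < 1, the complement has P[∩ A_i^c] ≥ 1 − 1/18 = 17/18 > 0, so some outcome avoids every A_i.

30·p = 1/18 ≈ 0.0555556; existence CERTIFIED by the union bound.


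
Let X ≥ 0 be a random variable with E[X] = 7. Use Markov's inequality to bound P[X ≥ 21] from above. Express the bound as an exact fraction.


μ = E[X] = 7, a = 21.
Markov: P[X ≥ 21] ≤ μ/a = (7)/21 = 1/3.
Numerically: ≈ 0.333.
(Since a = 21 > μ = 7.000, the bound 1/3 is < 1 and informative.)

P[X ≥ 21] ≤ 1/3 ≈ 0.333.


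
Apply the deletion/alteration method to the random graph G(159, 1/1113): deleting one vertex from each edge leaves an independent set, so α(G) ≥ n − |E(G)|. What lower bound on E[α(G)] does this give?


E[|E(G)|] = C(159, 2)·p = 12561 · (1/1113) = 79/7.
E[α(G)] ≥ n − E[|E(G)|] = 159 − 79/7 = 1034/7.
Numerically: ≈ 147.71429.
(This is only a lower bound; the true E[α(G)] may be larger.)

E[α(G)] ≥ 1034/7 ≈ 147.71429.


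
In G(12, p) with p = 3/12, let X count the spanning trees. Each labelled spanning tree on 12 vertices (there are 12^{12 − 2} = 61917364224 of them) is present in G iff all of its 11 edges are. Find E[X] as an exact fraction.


K_12 has 12^{12 − 2} = 61917364224 labelled spanning trees.
For each such spanning tree H, let X_H = 1 if all 11 edges of H are present in G. Then P[X_H = 1] = p^{11} = (1/4)^{11} = 1/4194304.
By linearity of expectation: E[X] = Σ_H E[X_H] = 61917364224 · p^{11} = 61917364224 · 1/4194304 = 59049/4.
Numerically: E[X] ≈ 14762.2.

E[X] = 61917364224 · (1/4)^{11} = 59049/4 ≈ 14762.2.


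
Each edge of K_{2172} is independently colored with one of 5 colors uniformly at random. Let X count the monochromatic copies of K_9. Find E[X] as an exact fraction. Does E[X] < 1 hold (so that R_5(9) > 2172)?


E[X] = C(2172, 9) · 5^{1 − 36} = 2915866900084148060642020 · 5^{−35} = 2915866900084148060642020/2910383045673370361328125.
As a reduced fraction: E[X] = 583173380016829612128404/582076609134674072265625 ≈ 1.0019.
Is E[X] < 1? NO.
Since E[X] ≥ 1, the first-moment bound is inconclusive at n = 2172; it does NOT by itself certify R_5(9) > 2172.

E[X] = 583173380016829612128404/582076609134674072265625 ≈ 1.0019; E[X] ≥ 1; first-moment method inconclusive here.


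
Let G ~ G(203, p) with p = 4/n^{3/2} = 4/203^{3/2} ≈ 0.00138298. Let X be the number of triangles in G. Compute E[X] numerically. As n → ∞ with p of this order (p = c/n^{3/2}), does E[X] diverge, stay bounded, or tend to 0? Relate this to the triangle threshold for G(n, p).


Number of potential triangles: C(203, 3) = 1373701.
Each occurs with probability p³ ≈ (0.00138298)³ ≈ 2.64513476e-09.
By linearity: E[X] = C(203, 3)·p³ ≈ 1373701 · 2.64513476e-09 ≈ 0.003634.
Since α = 3/2 > 1, p = c/n^{3/2} = o(1/n) is below the triangle threshold p ~ 1/n. Asymptotically E[X] ~ (c³/6)·n^{3(1−α)} = (4³/6)·n^{-1.5} → 0, so by Markov's inequality G has no triangles w.h.p.

E[X] ≈ 0.003634; in regime p = Θ(1/n^{3/2}) E[X] tends to 0 (below the triangle threshold p ~ 1/n).


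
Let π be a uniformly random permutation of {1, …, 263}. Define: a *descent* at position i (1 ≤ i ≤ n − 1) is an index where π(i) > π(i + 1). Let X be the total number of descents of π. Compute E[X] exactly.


Write X = Σ X_I over i = 1, …, 262, with X_I the indicator of one descent.
There are 262 indicators.
For each fixed i, the pair (π(i), π(i+1)) is a uniformly random ordered pair of distinct values from {1, …, 263}; by symmetry P[π(i) > π(i+1)] = 1/2.
By linearity: E[X] = 262 · (1/2) = (263 − 1) · (1/2) = 131 ≈ 131.00000.

E[X] = 131 = 131.00000.


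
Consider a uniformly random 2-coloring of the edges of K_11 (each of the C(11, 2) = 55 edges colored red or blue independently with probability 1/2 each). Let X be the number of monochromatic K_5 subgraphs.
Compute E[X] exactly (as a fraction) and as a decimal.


Let X = Σ_S X_S over the C(11, 5) = 462 subsets S of size 5, where X_S = 1 if the K_5 on S is monochromatic.
For a fixed S, the K_5 on S has C(5, 2) = 10 edges. P[all 10 edges red] = (1/2)^10, and likewise for blue, so P[monochromatic] = 2·(1/2)^10 = 2^{1 − 10} = 1/512.
By linearity: E[X] = C(11, 5) · 2^{1 − 10} = 462 · 1/512 = 231/256.
Numerically: E[X] ≈ 0.902344.

E[X] = C(11,5)·2^(1−C(5,2)) = 231/256 ≈ 0.902344.


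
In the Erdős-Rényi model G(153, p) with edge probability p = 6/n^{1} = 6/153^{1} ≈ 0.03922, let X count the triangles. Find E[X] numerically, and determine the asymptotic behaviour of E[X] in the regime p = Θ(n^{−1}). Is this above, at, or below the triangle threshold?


Number of potential triangles: C(153, 3) = 585276.
Each occurs with probability p³ ≈ (0.03922)³ ≈ 6.030863e-05.
By linearity: E[X] = C(153, 3)·p³ ≈ 585276 · 6.030863e-05 ≈ 35.2972.
Here α = 1, so p = 6/n is exactly at the triangle threshold p ~ 1/n. Asymptotically E[X] → c³/6 = 6³/6 = 36 ≈ 36.0000, a bounded constant. In this regime the triangle count is asymptotically Poisson(c³/6).

E[X] ≈ 35.2972; in regime p = Θ(1/n^{1}) E[X] stays bounded (at the triangle threshold p ~ 1/n).


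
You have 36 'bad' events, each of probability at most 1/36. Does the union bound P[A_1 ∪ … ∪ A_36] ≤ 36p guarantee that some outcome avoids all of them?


Union bound: P[∪_{i=1}^{36} A_i] ≤ Σ_i P[A_i] ≤ 36·p = 36·(1/36) = 1.
Numerically: 1 ≈ 1.0000.
Is 1 < 1? NO.
Since the bound 1 is ≥ 1, the union bound is uninformative here; it does NOT by itself certify existence.

36·p = 1 ≈ 1.0000; existence NOT certified by the union bound.


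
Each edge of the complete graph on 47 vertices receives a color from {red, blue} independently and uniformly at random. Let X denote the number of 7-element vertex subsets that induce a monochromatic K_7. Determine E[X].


Let X = Σ_S X_S over the C(47, 7) = 62891499 subsets S of size 7, where X_S = 1 if the K_7 on S is monochromatic.
For a fixed S, the K_7 on S has C(7, 2) = 21 edges. P[all 21 edges red] = (1/2)^21, and likewise for blue, so P[monochromatic] = 2·(1/2)^21 = 2^{1 − 21} = 1/1048576.
By linearity: E[X] = C(47, 7) · 2^{1 − 21} = 62891499 · 1/1048576 = 62891499/1048576.
Numerically: E[X] ≈ 59.978.

E[X] = C(47,7)·2^(1−C(7,2)) = 62891499/1048576 ≈ 59.978.


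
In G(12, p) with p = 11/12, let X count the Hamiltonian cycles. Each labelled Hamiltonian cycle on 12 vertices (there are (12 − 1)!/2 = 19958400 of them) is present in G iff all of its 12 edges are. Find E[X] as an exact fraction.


K_12 has (12 − 1)!/2 = 19958400 labelled Hamiltonian cycles.
For each such Hamiltonian cycle H, let X_H = 1 if all 12 edges of H are present in G. Then P[X_H = 1] = p^{12} = (11/12)^{12} = 3138428376721/8916100448256.
Summing the indicators: E[X] = Σ_H E[X_H] = 19958400 · p^{12} = 19958400 · 3138428376721/8916100448256 = 6041474625187925/859963392.
Numerically: E[X] ≈ 7.0253e+06.

E[X] = 19958400 · (11/12)^{12} = 6041474625187925/859963392 ≈ 7.0253e+06.


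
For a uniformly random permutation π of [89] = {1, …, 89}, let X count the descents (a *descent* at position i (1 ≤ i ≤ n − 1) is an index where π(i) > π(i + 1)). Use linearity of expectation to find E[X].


Write X = Σ X_I over i = 1, …, 88, with X_I the indicator of one descent.
There are 88 indicators.
For each fixed i, the pair (π(i), π(i+1)) is a uniformly random ordered pair of distinct values from {1, …, 89}; by symmetry P[π(i) > π(i+1)] = 1/2.
By linearity: E[X] = 88 · (1/2) = (89 − 1) · (1/2) = 44 ≈ 44.000000.

E[X] = 44 = 44.000000.


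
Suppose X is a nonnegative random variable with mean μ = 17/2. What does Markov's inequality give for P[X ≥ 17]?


μ = E[X] = 17/2, a = 17.
Markov: P[X ≥ 17] ≤ μ/a = (17/2)/17 = 1/2.
Numerically: ≈ 0.500000.
(Since a = 17 > μ = 8.500000, the bound 1/2 is < 1 and informative.)

P[X ≥ 17] ≤ 1/2 ≈ 0.500000.


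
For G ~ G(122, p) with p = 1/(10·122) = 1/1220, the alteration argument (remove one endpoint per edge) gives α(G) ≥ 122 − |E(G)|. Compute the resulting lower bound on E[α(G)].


E[|E(G)|] = C(122, 2)·p = 7381 · (1/1220) = 121/20.
E[α(G)] ≥ n − E[|E(G)|] = 122 − 121/20 = 2319/20.
Numerically: ≈ 115.95000.
(This is only a lower bound; the true E[α(G)] may be larger.)

E[α(G)] ≥ 2319/20 ≈ 115.95000.


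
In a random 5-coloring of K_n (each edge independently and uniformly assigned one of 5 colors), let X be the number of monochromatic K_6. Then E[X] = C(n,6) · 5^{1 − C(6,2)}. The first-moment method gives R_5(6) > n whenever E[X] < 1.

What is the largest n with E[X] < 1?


We need C(n, 6) · 5^{1 − 15} < 1, i.e. C(n, 6) < 5^{15 − 1} = 6103515625.
Check values of n near the boundary:
  n = 128: C(128, 6) = 5423611200; 5423611200 < 6103515625? YES
  n = 129: C(129, 6) = 5688177600; 5688177600 < 6103515625? YES
  n = 130: C(130, 6) = 5963412000; 5963412000 < 6103515625? YES
  n = 131: C(131, 6) = 6249655776; 6249655776 < 6103515625? NO
  n = 132: C(132, 6) = 6547258432; 6547258432 < 6103515625? NO
  n = 133: C(133, 6) = 6856577728; 6856577728 < 6103515625? NO
The largest n with C(n, 6) < 6103515625 is n = 130 (where E[X] = 47707296/48828125 ≈ 0.977045). Hence R_5(6) > 130, i.e. R_5(6) ≥ 131.

Largest n = 130; hence R_5(6) > 130.


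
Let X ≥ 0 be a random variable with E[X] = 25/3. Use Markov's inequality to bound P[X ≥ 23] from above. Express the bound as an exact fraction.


μ = E[X] = 25/3, a = 23.
Markov: P[X ≥ 23] ≤ μ/a = (25/3)/23 = 25/69.
Numerically: ≈ 0.362319.
(Since a = 23 > μ = 8.333333, the bound 25/69 is < 1 and informative.)

P[X ≥ 23] ≤ 25/69 ≈ 0.362319.


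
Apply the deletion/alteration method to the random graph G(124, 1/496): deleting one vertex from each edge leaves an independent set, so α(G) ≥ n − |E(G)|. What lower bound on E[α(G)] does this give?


E[|E(G)|] = C(124, 2)·p = 7626 · (1/496) = 123/8.
E[α(G)] ≥ n − E[|E(G)|] = 124 − 123/8 = 869/8.
Numerically: ≈ 108.625.
(This is only a lower bound; the true E[α(G)] may be larger.)

E[α(G)] ≥ 869/8 ≈ 108.625.


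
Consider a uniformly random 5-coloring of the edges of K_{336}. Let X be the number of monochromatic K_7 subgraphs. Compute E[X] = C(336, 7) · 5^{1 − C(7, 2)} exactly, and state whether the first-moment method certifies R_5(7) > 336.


E[X] = C(336, 7) · 5^{1 − 21} = 90079147136880 · 5^{−20} = 90079147136880/95367431640625.
As a reduced fraction: E[X] = 18015829427376/19073486328125 ≈ 0.94455.
Is E[X] < 1? YES.
Since E[X] < 1, there exists a 5-coloring of K_{336} with no monochromatic K_7; hence R_5(7) > 336.

E[X] = 18015829427376/19073486328125 ≈ 0.94455; E[X] < 1, so R_5(7) > 336.


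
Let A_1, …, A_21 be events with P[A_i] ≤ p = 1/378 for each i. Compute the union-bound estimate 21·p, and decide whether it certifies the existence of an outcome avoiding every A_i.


Union bound: P[∪_{i=1}^{21} A_i] ≤ Σ_i P[A_i] ≤ 21·p = 21·(1/378) = 1/18.
Numerically: 1/18 ≈ 0.05556.
Is 1/18 < 1? YES.
Since P[∪ A_i] ≤ 1/18 < 1, the complement has P[∩ A_i^c] ≥ 1 − 1/18 = 17/18 > 0, so some outcome avoids every A_i.

21·p = 1/18 ≈ 0.05556; existence CERTIFIED by the union bound.


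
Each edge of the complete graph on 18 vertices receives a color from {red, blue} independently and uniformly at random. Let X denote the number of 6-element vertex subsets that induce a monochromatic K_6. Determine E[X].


Let X = Σ_S X_S over the C(18, 6) = 18564 subsets S of size 6, where X_S = 1 if the K_6 on S is monochromatic.
For a fixed S, the K_6 on S has C(6, 2) = 15 edges. P[all 15 edges red] = (1/2)^15, and likewise for blue, so P[monochromatic] = 2·(1/2)^15 = 2^{1 − 15} = 1/16384.
By linearity: E[X] = C(18, 6) · 2^{1 − 15} = 18564 · 1/16384 = 4641/4096.
Numerically: E[X] ≈ 1.13306.

E[X] = C(18,6)·2^(1−C(6,2)) = 4641/4096 ≈ 1.13306.


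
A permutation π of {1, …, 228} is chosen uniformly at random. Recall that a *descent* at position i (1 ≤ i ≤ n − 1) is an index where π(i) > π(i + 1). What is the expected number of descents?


Write X = Σ X_I over i = 1, …, 227, with X_I the indicator of one descent.
There are 227 indicators.
For each fixed i, the pair (π(i), π(i+1)) is a uniformly random ordered pair of distinct values from {1, …, 228}; by symmetry P[π(i) > π(i+1)] = 1/2.
By linearity: E[X] = 227 · (1/2) = (228 − 1) · (1/2) = 227/2 ≈ 113.500000.

E[X] = 227/2 = 113.500000.


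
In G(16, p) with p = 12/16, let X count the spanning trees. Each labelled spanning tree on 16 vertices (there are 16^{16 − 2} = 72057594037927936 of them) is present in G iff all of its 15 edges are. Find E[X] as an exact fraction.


K_16 has 16^{16 − 2} = 72057594037927936 labelled spanning trees.
For each such spanning tree H, let X_H = 1 if all 15 edges of H are present in G. Then P[X_H = 1] = p^{15} = (3/4)^{15} = 14348907/1073741824.
Summing the indicators: E[X] = Σ_H E[X_H] = 72057594037927936 · p^{15} = 72057594037927936 · 14348907/1073741824 = 962938848411648.
Numerically: E[X] ≈ 9.63e+14.

E[X] = 72057594037927936 · (3/4)^{15} = 962938848411648 ≈ 9.63e+14.


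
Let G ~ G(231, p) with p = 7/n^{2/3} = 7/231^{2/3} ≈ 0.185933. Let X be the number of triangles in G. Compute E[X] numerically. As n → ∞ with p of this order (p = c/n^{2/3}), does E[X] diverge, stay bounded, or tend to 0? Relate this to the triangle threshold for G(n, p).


Number of potential triangles: C(231, 3) = 2027795.
Each occurs with probability p³ ≈ (0.185933)³ ≈ 6.42791552e-03.
By linearity: E[X] = C(231, 3)·p³ ≈ 2027795 · 6.42791552e-03 ≈ 13034.494949.
Since α = 2/3 < 1, p = c/n^{2/3} ≫ 1/n is above the triangle threshold p ~ 1/n. Asymptotically E[X] ~ (c³/6)·n^{3(1−α)} = (7³/6)·n^{1} → ∞; triangles are abundant w.h.p.

E[X] ≈ 13034.494949; in regime p = Θ(1/n^{2/3}) E[X] diverges (above the triangle threshold p ~ 1/n).


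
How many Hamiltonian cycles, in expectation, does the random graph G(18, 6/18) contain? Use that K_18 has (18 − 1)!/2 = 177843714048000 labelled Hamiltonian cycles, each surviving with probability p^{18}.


K_18 has (18 − 1)!/2 = 177843714048000 labelled Hamiltonian cycles.
For each such Hamiltonian cycle H, let X_H = 1 if all 18 edges of H are present in G. Then P[X_H = 1] = p^{18} = (1/3)^{18} = 1/387420489.
By linearity of expectation: E[X] = Σ_H E[X_H] = 177843714048000 · p^{18} = 177843714048000 · 1/387420489 = 243955712000/531441.
Numerically: E[X] ≈ 4.5905e+05.

E[X] = 177843714048000 · (1/3)^{18} = 243955712000/531441 ≈ 4.5905e+05.


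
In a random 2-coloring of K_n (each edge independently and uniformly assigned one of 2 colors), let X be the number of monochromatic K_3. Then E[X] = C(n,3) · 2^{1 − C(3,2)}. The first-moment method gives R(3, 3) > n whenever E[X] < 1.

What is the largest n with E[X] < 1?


We need C(n, 3) · 2^{1 − 3} < 1, i.e. C(n, 3) < 2^{3 − 1} = 4.
Check values of n near the boundary:
  n = 3: C(3, 3) = 1; 1 < 4? YES
  n = 4: C(4, 3) = 4; 4 < 4? NO
  n = 5: C(5, 3) = 10; 10 < 4? NO
  n = 6: C(6, 3) = 20; 20 < 4? NO
The largest n with C(n, 3) < 4 is n = 3 (where E[X] = 1/4 ≈ 0.250000). Hence R(3, 3) > 3, i.e. R(3, 3) ≥ 4.

Largest n = 3; hence R(3, 3) > 3.


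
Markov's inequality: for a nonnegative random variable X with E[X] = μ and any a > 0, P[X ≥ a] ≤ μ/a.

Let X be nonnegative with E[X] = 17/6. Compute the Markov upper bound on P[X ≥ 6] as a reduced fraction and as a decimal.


μ = E[X] = 17/6, a = 6.
Markov: P[X ≥ 6] ≤ μ/a = (17/6)/6 = 17/36.
Numerically: ≈ 0.47222.
(Since a = 6 > μ = 2.83333, the bound 17/36 is < 1 and informative.)

P[X ≥ 6] ≤ 17/36 ≈ 0.47222.


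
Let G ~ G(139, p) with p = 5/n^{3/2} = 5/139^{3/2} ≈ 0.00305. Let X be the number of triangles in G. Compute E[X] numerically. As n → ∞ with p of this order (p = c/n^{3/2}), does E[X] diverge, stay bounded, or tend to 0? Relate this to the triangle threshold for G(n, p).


Number of potential triangles: C(139, 3) = 437989.
Each occurs with probability p³ ≈ (0.00305)³ ≈ 2.84016e-08.
By linearity: E[X] = C(139, 3)·p³ ≈ 437989 · 2.84016e-08 ≈ 0.012.
Since α = 3/2 > 1, p = c/n^{3/2} = o(1/n) is below the triangle threshold p ~ 1/n. Asymptotically E[X] ~ (c³/6)·n^{3(1−α)} = (5³/6)·n^{-1.5} → 0, so by Markov's inequality G has no triangles w.h.p.

E[X] ≈ 0.012; in regime p = Θ(1/n^{3/2}) E[X] tends to 0 (below the triangle threshold p ~ 1/n).


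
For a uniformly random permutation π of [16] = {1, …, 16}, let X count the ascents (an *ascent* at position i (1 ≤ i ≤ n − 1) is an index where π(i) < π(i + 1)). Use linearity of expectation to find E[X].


Write X = Σ X_I over i = 1, …, 15, with X_I the indicator of one ascent.
There are 15 indicators.
For each fixed i, the pair (π(i), π(i+1)) is a uniformly random ordered pair of distinct values from {1, …, 16}; by symmetry P[π(i) < π(i+1)] = 1/2.
By linearity: E[X] = 15 · (1/2) = (16 − 1) · (1/2) = 15/2 ≈ 7.50000.

E[X] = 15/2 = 7.50000.


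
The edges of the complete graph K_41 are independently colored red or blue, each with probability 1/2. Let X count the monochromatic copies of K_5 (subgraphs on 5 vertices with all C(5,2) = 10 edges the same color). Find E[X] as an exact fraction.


Let X = Σ_S X_S over the C(41, 5) = 749398 subsets S of size 5, where X_S = 1 if the K_5 on S is monochromatic.
For a fixed S, the K_5 on S has C(5, 2) = 10 edges. P[all 10 edges red] = (1/2)^10, and likewise for blue, so P[monochromatic] = 2·(1/2)^10 = 2^{1 − 10} = 1/512.
By linearity of expectation: E[X] = C(41, 5) · 2^{1 − 10} = 749398 · 1/512 = 374699/256.
Numerically: E[X] ≈ 1463.66797.

E[X] = C(41,5)·2^(1−C(5,2)) = 374699/256 ≈ 1463.66797.


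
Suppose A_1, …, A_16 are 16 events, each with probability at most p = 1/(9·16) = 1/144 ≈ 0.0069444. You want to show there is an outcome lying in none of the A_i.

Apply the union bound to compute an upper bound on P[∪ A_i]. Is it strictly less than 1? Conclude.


Union bound: P[∪_{i=1}^{16} A_i] ≤ Σ_i P[A_i] ≤ 16·p = 16·(1/144) = 1/9.
Numerically: 1/9 ≈ 0.1111111.
Is 1/9 < 1? YES.
Since P[∪ A_i] ≤ 1/9 < 1, the complement has P[∩ A_i^c] ≥ 1 − 1/9 = 8/9 > 0, so some outcome avoids every A_i.

16·p = 1/9 ≈ 0.1111111; existence CERTIFIED by the union bound.


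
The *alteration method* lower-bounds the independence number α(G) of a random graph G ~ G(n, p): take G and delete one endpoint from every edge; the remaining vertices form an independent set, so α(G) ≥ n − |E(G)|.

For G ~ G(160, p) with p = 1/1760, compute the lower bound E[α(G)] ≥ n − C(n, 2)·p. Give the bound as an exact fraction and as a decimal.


E[|E(G)|] = C(160, 2)·p = 12720 · (1/1760) = 159/22.
E[α(G)] ≥ n − E[|E(G)|] = 160 − 159/22 = 3361/22.
Numerically: ≈ 152.772727.
(This is only a lower bound; the true E[α(G)] may be larger.)

E[α(G)] ≥ 3361/22 ≈ 152.772727.


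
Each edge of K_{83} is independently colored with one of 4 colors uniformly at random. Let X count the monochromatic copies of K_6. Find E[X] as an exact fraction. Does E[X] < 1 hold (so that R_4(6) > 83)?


E[X] = C(83, 6) · 4^{1 − 15} = 377447148 · 4^{−14} = 377447148/268435456.
As a reduced fraction: E[X] = 94361787/67108864 ≈ 1.406.
Is E[X] < 1? NO.
Since E[X] ≥ 1, the first-moment bound is inconclusive at n = 83; it does NOT by itself certify R_4(6) > 83.

E[X] = 94361787/67108864 ≈ 1.406; E[X] ≥ 1; first-moment method inconclusive here.


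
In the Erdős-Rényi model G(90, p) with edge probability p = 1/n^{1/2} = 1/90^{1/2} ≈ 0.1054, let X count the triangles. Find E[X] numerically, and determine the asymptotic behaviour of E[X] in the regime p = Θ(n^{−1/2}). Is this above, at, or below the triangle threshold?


Number of potential triangles: C(90, 3) = 117480.
Each occurs with probability p³ ≈ (0.1054)³ ≈ 1.171214e-03.
By linearity: E[X] = C(90, 3)·p³ ≈ 117480 · 1.171214e-03 ≈ 137.5942.
Since α = 1/2 < 1, p = c/n^{1/2} ≫ 1/n is above the triangle threshold p ~ 1/n. Asymptotically E[X] ~ (c³/6)·n^{3(1−α)} = (1³/6)·n^{1.5} → ∞; triangles are abundant w.h.p.

E[X] ≈ 137.5942; in regime p = Θ(1/n^{1/2}) E[X] diverges (above the triangle threshold p ~ 1/n).


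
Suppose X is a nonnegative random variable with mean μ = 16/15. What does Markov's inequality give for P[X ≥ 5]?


μ = E[X] = 16/15, a = 5.
Markov: P[X ≥ 5] ≤ μ/a = (16/15)/5 = 16/75.
Numerically: ≈ 0.21333.
(Since a = 5 > μ = 1.06667, the bound 16/75 is < 1 and informative.)

P[X ≥ 5] ≤ 16/75 ≈ 0.21333.


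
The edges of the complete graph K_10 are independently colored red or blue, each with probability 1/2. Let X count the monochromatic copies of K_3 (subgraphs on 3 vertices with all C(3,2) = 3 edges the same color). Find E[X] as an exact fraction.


Let X = Σ_S X_S over the C(10, 3) = 120 subsets S of size 3, where X_S = 1 if the K_3 on S is monochromatic.
For a fixed S, the K_3 on S has C(3, 2) = 3 edges. P[all 3 edges red] = (1/2)^3, and likewise for blue, so P[monochromatic] = 2·(1/2)^3 = 2^{1 − 3} = 1/4.
By linearity of expectation: E[X] = C(10, 3) · 2^{1 − 3} = 120 · 1/4 = 30.
Numerically: E[X] ≈ 30.00000.

E[X] = C(10,3)·2^(1−C(3,2)) = 30 ≈ 30.00000.


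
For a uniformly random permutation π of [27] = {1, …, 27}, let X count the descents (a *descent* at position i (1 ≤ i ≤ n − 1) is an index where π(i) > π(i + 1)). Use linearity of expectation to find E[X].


Write X = Σ X_I over i = 1, …, 26, with X_I the indicator of one descent.
There are 26 indicators.
For each fixed i, the pair (π(i), π(i+1)) is a uniformly random ordered pair of distinct values from {1, …, 27}; by symmetry P[π(i) > π(i+1)] = 1/2.
By linearity: E[X] = 26 · (1/2) = (27 − 1) · (1/2) = 13 ≈ 13.00000.

E[X] = 13 = 13.00000.


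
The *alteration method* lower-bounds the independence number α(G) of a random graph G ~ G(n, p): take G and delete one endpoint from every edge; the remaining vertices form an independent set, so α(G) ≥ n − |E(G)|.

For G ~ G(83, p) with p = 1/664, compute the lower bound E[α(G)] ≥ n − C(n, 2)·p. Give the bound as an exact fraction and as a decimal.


E[|E(G)|] = C(83, 2)·p = 3403 · (1/664) = 41/8.
E[α(G)] ≥ n − E[|E(G)|] = 83 − 41/8 = 623/8.
Numerically: ≈ 77.87500.
(This is only a lower bound; the true E[α(G)] may be larger.)

E[α(G)] ≥ 623/8 ≈ 77.87500.


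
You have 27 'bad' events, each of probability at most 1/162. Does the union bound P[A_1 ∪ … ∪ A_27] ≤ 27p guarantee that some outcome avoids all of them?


Union bound: P[∪_{i=1}^{27} A_i] ≤ Σ_i P[A_i] ≤ 27·p = 27·(1/162) = 1/6.
Numerically: 1/6 ≈ 0.167.
Is 1/6 < 1? YES.
Since P[∪ A_i] ≤ 1/6 < 1, the complement has P[∩ A_i^c] ≥ 1 − 1/6 = 5/6 > 0, so some outcome avoids every A_i.

27·p = 1/6 ≈ 0.167; existence CERTIFIED by the union bound.


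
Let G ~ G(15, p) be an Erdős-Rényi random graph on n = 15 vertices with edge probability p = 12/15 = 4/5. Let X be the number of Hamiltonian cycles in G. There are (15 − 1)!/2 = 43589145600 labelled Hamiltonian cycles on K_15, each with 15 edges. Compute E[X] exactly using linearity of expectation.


K_15 has (15 − 1)!/2 = 43589145600 labelled Hamiltonian cycles.
For each such Hamiltonian cycle H, let X_H = 1 if all 15 edges of H are present in G. Then P[X_H = 1] = p^{15} = (4/5)^{15} = 1073741824/30517578125.
By linearity: E[X] = Σ_H E[X_H] = 43589145600 · p^{15} = 43589145600 · 1073741824/30517578125 = 1872139548125822976/1220703125.
Numerically: E[X] ≈ 1.534e+09.

E[X] = 43589145600 · (4/5)^{15} = 1872139548125822976/1220703125 ≈ 1.534e+09.


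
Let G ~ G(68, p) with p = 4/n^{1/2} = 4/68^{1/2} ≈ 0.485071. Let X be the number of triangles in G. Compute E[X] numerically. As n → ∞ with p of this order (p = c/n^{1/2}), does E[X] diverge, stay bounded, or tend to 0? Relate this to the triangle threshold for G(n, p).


Number of potential triangles: C(68, 3) = 50116.
Each occurs with probability p³ ≈ (0.485071)³ ≈ 1.14134412e-01.
By linearity: E[X] = C(68, 3)·p³ ≈ 50116 · 1.14134412e-01 ≈ 5719.960181.
Since α = 1/2 < 1, p = c/n^{1/2} ≫ 1/n is above the triangle threshold p ~ 1/n. Asymptotically E[X] ~ (c³/6)·n^{3(1−α)} = (4³/6)·n^{1.5} → ∞; triangles are abundant w.h.p.

E[X] ≈ 5719.960181; in regime p = Θ(1/n^{1/2}) E[X] diverges (above the triangle threshold p ~ 1/n).


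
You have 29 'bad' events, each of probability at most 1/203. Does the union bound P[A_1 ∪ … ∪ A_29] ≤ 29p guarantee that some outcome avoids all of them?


Union bound: P[∪_{i=1}^{29} A_i] ≤ Σ_i P[A_i] ≤ 29·p = 29·(1/203) = 1/7.
Numerically: 1/7 ≈ 0.142857.
Is 1/7 < 1? YES.
Since P[∪ A_i] ≤ 1/7 < 1, the complement has P[∩ A_i^c] ≥ 1 − 1/7 = 6/7 > 0, so some outcome avoids every A_i.

29·p = 1/7 ≈ 0.142857; existence CERTIFIED by the union bound.


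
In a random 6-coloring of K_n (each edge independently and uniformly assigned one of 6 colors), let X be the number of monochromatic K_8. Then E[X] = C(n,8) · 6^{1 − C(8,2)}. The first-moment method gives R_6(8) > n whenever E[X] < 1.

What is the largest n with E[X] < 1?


We need C(n, 8) · 6^{1 − 28} < 1, i.e. C(n, 8) < 6^{28 − 1} = 1023490369077469249536.
Check values of n near the boundary:
  n = 1593: C(1593, 8) = 1010555394551193970323; 1010555394551193970323 < 1023490369077469249536? YES
  n = 1594: C(1594, 8) = 1015652773590544255167; 1015652773590544255167 < 1023490369077469249536? YES
  n = 1595: C(1595, 8) = 1020772636343363633895; 1020772636343363633895 < 1023490369077469249536? YES
  n = 1596: C(1596, 8) = 1025915067760710553965; 1025915067760710553965 < 1023490369077469249536? NO
  n = 1597: C(1597, 8) = 1031080153060953275445; 1031080153060953275445 < 1023490369077469249536? NO
The largest n with C(n, 8) < 1023490369077469249536 is n = 1595 (where E[X] = 113419181815929292655/113721152119718805504 ≈ 0.997345). Hence R_6(8) > 1595, i.e. R_6(8) ≥ 1596.

Largest n = 1595; hence R_6(8) > 1595.


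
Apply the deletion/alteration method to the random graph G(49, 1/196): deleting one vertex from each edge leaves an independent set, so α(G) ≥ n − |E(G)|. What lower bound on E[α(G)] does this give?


E[|E(G)|] = C(49, 2)·p = 1176 · (1/196) = 6.
E[α(G)] ≥ n − E[|E(G)|] = 49 − 6 = 43.
Numerically: ≈ 43.000000.
(This is only a lower bound; the true E[α(G)] may be larger.)

E[α(G)] ≥ 43 ≈ 43.000000.


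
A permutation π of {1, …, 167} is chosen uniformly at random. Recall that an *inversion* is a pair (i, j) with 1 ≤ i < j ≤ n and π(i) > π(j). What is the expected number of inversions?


Write X = Σ X_I over the C(167, 2) = 13861 pairs i < j, with X_I the indicator of one inversion.
There are 13861 indicators.
For each fixed pair i < j, the values π(i) and π(j) are two distinct elements of {1, …, 167} in uniformly random order; by symmetry P[π(i) > π(j)] = 1/2.
By linearity: E[X] = 13861 · (1/2) = C(167, 2) · (1/2) = 13861/2 = 13861/2 ≈ 6930.500000.

E[X] = 13861/2 = 6930.500000.


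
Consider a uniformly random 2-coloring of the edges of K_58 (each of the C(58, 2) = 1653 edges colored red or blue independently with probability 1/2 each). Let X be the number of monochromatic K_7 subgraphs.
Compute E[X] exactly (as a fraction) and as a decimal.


Let X = Σ_S X_S over the C(58, 7) = 300674088 subsets S of size 7, where X_S = 1 if the K_7 on S is monochromatic.
For a fixed S, the K_7 on S has C(7, 2) = 21 edges. P[all 21 edges red] = (1/2)^21, and likewise for blue, so P[monochromatic] = 2·(1/2)^21 = 2^{1 − 21} = 1/1048576.
By linearity of expectation: E[X] = C(58, 7) · 2^{1 − 21} = 300674088 · 1/1048576 = 37584261/131072.
Numerically: E[X] ≈ 286.745155.

E[X] = C(58,7)·2^(1−C(7,2)) = 37584261/131072 ≈ 286.745155.


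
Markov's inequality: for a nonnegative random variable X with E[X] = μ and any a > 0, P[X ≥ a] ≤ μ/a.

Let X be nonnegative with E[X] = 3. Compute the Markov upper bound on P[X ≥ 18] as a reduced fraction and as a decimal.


μ = E[X] = 3, a = 18.
Markov: P[X ≥ 18] ≤ μ/a = (3)/18 = 1/6.
Numerically: ≈ 0.167.
(Since a = 18 > μ = 3.000, the bound 1/6 is < 1 and informative.)

P[X ≥ 18] ≤ 1/6 ≈ 0.167.


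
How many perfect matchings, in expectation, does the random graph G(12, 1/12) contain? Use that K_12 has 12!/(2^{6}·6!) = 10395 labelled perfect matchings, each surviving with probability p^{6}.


K_12 has 12!/(2^{6}·6!) = 10395 labelled perfect matchings.
For each such perfect matching H, let X_H = 1 if all 6 edges of H are present in G. Then P[X_H = 1] = p^{6} = (1/12)^{6} = 1/2985984.
Summing the indicators: E[X] = Σ_H E[X_H] = 10395 · p^{6} = 10395 · 1/2985984 = 385/110592.
Numerically: E[X] ≈ 0.00348126.

E[X] = 10395 · (1/12)^{6} = 385/110592 ≈ 0.00348126.


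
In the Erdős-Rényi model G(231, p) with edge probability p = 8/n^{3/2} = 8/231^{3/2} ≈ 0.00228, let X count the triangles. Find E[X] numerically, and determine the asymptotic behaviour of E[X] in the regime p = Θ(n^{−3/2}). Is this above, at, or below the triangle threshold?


Number of potential triangles: C(231, 3) = 2027795.
Each occurs with probability p³ ≈ (0.00228)³ ≈ 1.18309e-08.
By linearity: E[X] = C(231, 3)·p³ ≈ 2027795 · 1.18309e-08 ≈ 0.024.
Since α = 3/2 > 1, p = c/n^{3/2} = o(1/n) is below the triangle threshold p ~ 1/n. Asymptotically E[X] ~ (c³/6)·n^{3(1−α)} = (8³/6)·n^{-1.5} → 0, so by Markov's inequality G has no triangles w.h.p.

E[X] ≈ 0.024; in regime p = Θ(1/n^{3/2}) E[X] tends to 0 (below the triangle threshold p ~ 1/n).


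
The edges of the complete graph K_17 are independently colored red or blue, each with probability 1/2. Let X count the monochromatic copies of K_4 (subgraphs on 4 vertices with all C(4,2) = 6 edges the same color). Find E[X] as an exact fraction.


Let X = Σ_S X_S over the C(17, 4) = 2380 subsets S of size 4, where X_S = 1 if the K_4 on S is monochromatic.
For a fixed S, the K_4 on S has C(4, 2) = 6 edges. P[all 6 edges red] = (1/2)^6, and likewise for blue, so P[monochromatic] = 2·(1/2)^6 = 2^{1 − 6} = 1/32.
By linearity of expectation: E[X] = C(17, 4) · 2^{1 − 6} = 2380 · 1/32 = 595/8.
Numerically: E[X] ≈ 74.37500.

E[X] = C(17,4)·2^(1−C(4,2)) = 595/8 ≈ 74.37500.


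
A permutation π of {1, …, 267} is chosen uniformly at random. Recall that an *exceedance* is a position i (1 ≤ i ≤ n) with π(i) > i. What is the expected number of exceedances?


Write X = Σ_{i=1}^{267} X_i, where X_i = 1_{π(i) > i}.
For each fixed i, π(i) is uniform over {1, …, 267} (marginal of a uniform permutation), so P[π(i) > i] = (n − i)/n. Summing: Σ_{i=1}^{267} (n − i)/n = (0 + 1 + … + 266)/267 = 267(267 − 1)/(2·267) = (267 − 1)/2.
Hence E[X] = Σ_{i=1}^{267} (267 − i)/267 = 133 ≈ 133.000000.

E[X] = 133 = 133.000000.


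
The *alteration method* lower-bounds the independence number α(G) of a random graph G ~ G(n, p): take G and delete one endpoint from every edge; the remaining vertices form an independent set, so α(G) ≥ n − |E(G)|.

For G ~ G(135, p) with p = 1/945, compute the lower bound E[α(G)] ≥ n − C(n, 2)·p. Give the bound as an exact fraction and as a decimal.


E[|E(G)|] = C(135, 2)·p = 9045 · (1/945) = 67/7.
E[α(G)] ≥ n − E[|E(G)|] = 135 − 67/7 = 878/7.
Numerically: ≈ 125.428571.
(This is only a lower bound; the true E[α(G)] may be larger.)

E[α(G)] ≥ 878/7 ≈ 125.428571.


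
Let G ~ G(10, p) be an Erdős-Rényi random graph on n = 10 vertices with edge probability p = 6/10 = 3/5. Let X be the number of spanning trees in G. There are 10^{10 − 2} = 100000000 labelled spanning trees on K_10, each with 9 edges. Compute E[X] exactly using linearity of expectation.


K_10 has 10^{10 − 2} = 100000000 labelled spanning trees.
For each such spanning tree H, let X_H = 1 if all 9 edges of H are present in G. Then P[X_H = 1] = p^{9} = (3/5)^{9} = 19683/1953125.
By linearity of expectation: E[X] = Σ_H E[X_H] = 100000000 · p^{9} = 100000000 · 19683/1953125 = 5038848/5.
Numerically: E[X] ≈ 1.008e+06.

E[X] = 100000000 · (3/5)^{9} = 5038848/5 ≈ 1.008e+06.


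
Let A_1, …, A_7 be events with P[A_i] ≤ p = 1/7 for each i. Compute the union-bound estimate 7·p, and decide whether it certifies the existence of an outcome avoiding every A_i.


Union bound: P[∪_{i=1}^{7} A_i] ≤ Σ_i P[A_i] ≤ 7·p = 7·(1/7) = 1.
Numerically: 1 ≈ 1.0000000.
Is 1 < 1? NO.
Since the bound 1 is ≥ 1, the union bound is uninformative here; it does NOT by itself certify existence.

7·p = 1 ≈ 1.0000000; existence NOT certified by the union bound.


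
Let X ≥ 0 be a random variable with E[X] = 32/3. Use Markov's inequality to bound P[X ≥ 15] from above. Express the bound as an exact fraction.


μ = E[X] = 32/3, a = 15.
Markov: P[X ≥ 15] ≤ μ/a = (32/3)/15 = 32/45.
Numerically: ≈ 0.71111.
(Since a = 15 > μ = 10.66667, the bound 32/45 is < 1 and informative.)

P[X ≥ 15] ≤ 32/45 ≈ 0.71111.


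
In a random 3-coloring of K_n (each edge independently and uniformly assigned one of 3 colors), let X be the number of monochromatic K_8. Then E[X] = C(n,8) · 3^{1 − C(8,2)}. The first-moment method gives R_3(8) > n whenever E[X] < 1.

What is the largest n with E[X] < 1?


We need C(n, 8) · 3^{1 − 28} < 1, i.e. C(n, 8) < 3^{28 − 1} = 7625597484987.
Check values of n near the boundary:
  n = 152: C(152, 8) = 5859727868575; 5859727868575 < 7625597484987? YES
  n = 153: C(153, 8) = 6183023199255; 6183023199255 < 7625597484987? YES
  n = 154: C(154, 8) = 6521818990995; 6521818990995 < 7625597484987? YES
  n = 155: C(155, 8) = 6876747915675; 6876747915675 < 7625597484987? YES
  n = 156: C(156, 8) = 7248464019225; 7248464019225 < 7625597484987? YES
  n = 157: C(157, 8) = 7637643295425; 7637643295425 < 7625597484987? NO
  n = 158: C(158, 8) = 8044984271181; 8044984271181 < 7625597484987? NO
The largest n with C(n, 8) < 7625597484987 is n = 156 (where E[X] = 805384891025/847288609443 ≈ 0.9505). Hence R_3(8) > 156, i.e. R_3(8) ≥ 157.

Largest n = 156; hence R_3(8) > 156.


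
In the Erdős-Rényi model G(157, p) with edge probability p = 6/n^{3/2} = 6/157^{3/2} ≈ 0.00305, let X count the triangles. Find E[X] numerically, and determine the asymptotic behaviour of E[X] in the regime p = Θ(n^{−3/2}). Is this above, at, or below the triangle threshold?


Number of potential triangles: C(157, 3) = 632710.
Each occurs with probability p³ ≈ (0.00305)³ ≈ 2.837300e-08.
By linearity: E[X] = C(157, 3)·p³ ≈ 632710 · 2.837300e-08 ≈ 0.0180.
Since α = 3/2 > 1, p = c/n^{3/2} = o(1/n) is below the triangle threshold p ~ 1/n. Asymptotically E[X] ~ (c³/6)·n^{3(1−α)} = (6³/6)·n^{-1.5} → 0, so by Markov's inequality G has no triangles w.h.p.

E[X] ≈ 0.0180; in regime p = Θ(1/n^{3/2}) E[X] tends to 0 (below the triangle threshold p ~ 1/n).


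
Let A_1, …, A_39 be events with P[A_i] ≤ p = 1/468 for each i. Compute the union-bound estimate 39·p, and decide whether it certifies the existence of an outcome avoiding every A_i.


Union bound: P[∪_{i=1}^{39} A_i] ≤ Σ_i P[A_i] ≤ 39·p = 39·(1/468) = 1/12.
Numerically: 1/12 ≈ 0.083.
Is 1/12 < 1? YES.
Since P[∪ A_i] ≤ 1/12 < 1, the complement has P[∩ A_i^c] ≥ 1 − 1/12 = 11/12 > 0, so some outcome avoids every A_i.

39·p = 1/12 ≈ 0.083; existence CERTIFIED by the union bound.


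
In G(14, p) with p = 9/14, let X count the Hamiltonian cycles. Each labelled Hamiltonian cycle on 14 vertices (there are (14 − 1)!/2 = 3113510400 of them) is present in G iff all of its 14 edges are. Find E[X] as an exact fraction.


K_14 has (14 − 1)!/2 = 3113510400 labelled Hamiltonian cycles.
For each such Hamiltonian cycle H, let X_H = 1 if all 14 edges of H are present in G. Then P[X_H = 1] = p^{14} = (9/14)^{14} = 22876792454961/11112006825558016.
Summing the indicators: E[X] = Σ_H E[X_H] = 3113510400 · p^{14} = 3113510400 · 22876792454961/11112006825558016 = 19873641525435994725/3100448333024.
Numerically: E[X] ≈ 6.41e+06.

E[X] = 3113510400 · (9/14)^{14} = 19873641525435994725/3100448333024 ≈ 6.41e+06.


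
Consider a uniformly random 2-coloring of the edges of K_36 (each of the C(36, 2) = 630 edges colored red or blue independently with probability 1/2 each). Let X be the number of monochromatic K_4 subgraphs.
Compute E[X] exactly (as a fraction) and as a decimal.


Let X = Σ_S X_S over the C(36, 4) = 58905 subsets S of size 4, where X_S = 1 if the K_4 on S is monochromatic.
For a fixed S, the K_4 on S has C(4, 2) = 6 edges. P[all 6 edges red] = (1/2)^6, and likewise for blue, so P[monochromatic] = 2·(1/2)^6 = 2^{1 − 6} = 1/32.
By linearity: E[X] = C(36, 4) · 2^{1 − 6} = 58905 · 1/32 = 58905/32.
Numerically: E[X] ≈ 1840.7812.

E[X] = C(36,4)·2^(1−C(4,2)) = 58905/32 ≈ 1840.7812.


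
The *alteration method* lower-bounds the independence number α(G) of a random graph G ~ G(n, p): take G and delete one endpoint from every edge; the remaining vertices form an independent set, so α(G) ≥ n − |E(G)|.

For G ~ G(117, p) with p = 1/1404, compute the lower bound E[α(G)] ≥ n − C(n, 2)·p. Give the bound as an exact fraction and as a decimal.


E[|E(G)|] = C(117, 2)·p = 6786 · (1/1404) = 29/6.
E[α(G)] ≥ n − E[|E(G)|] = 117 − 29/6 = 673/6.
Numerically: ≈ 112.167.
(This is only a lower bound; the true E[α(G)] may be larger.)

E[α(G)] ≥ 673/6 ≈ 112.167.


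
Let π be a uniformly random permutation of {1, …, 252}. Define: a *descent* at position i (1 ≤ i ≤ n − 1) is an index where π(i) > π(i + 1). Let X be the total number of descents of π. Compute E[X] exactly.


Write X = Σ X_I over i = 1, …, 251, with X_I the indicator of one descent.
There are 251 indicators.
For each fixed i, the pair (π(i), π(i+1)) is a uniformly random ordered pair of distinct values from {1, …, 252}; by symmetry P[π(i) > π(i+1)] = 1/2.
By linearity: E[X] = 251 · (1/2) = (252 − 1) · (1/2) = 251/2 ≈ 125.500.

E[X] = 251/2 = 125.500.


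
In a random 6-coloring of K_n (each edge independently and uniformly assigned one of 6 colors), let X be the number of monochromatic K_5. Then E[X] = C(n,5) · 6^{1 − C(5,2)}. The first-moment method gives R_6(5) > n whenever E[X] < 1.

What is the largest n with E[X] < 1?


We need C(n, 5) · 6^{1 − 10} < 1, i.e. C(n, 5) < 6^{10 − 1} = 10077696.
Check values of n near the boundary:
  n = 62: C(62, 5) = 6471002; 6471002 < 10077696? YES
  n = 63: C(63, 5) = 7028847; 7028847 < 10077696? YES
  n = 64: C(64, 5) = 7624512; 7624512 < 10077696? YES
  n = 65: C(65, 5) = 8259888; 8259888 < 10077696? YES
  n = 66: C(66, 5) = 8936928; 8936928 < 10077696? YES
  n = 67: C(67, 5) = 9657648; 9657648 < 10077696? YES
  n = 68: C(68, 5) = 10424128; 10424128 < 10077696? NO
  n = 69: C(69, 5) = 11238513; 11238513 < 10077696? NO
  n = 70: C(70, 5) = 12103014; 12103014 < 10077696? NO
The largest n with C(n, 5) < 10077696 is n = 67 (where E[X] = 67067/69984 ≈ 0.9583190). Hence R_6(5) > 67, i.e. R_6(5) ≥ 68.

Largest n = 67; hence R_6(5) > 67.


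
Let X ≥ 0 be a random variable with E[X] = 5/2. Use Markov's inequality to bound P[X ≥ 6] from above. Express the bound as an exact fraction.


μ = E[X] = 5/2, a = 6.
Markov: P[X ≥ 6] ≤ μ/a = (5/2)/6 = 5/12.
Numerically: ≈ 0.417.
(Since a = 6 > μ = 2.500, the bound 5/12 is < 1 and informative.)

P[X ≥ 6] ≤ 5/12 ≈ 0.417.


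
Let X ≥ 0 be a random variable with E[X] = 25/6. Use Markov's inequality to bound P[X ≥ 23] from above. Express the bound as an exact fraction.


μ = E[X] = 25/6, a = 23.
Markov: P[X ≥ 23] ≤ μ/a = (25/6)/23 = 25/138.
Numerically: ≈ 0.1812.
(Since a = 23 > μ = 4.1667, the bound 25/138 is < 1 and informative.)

P[X ≥ 23] ≤ 25/138 ≈ 0.1812.
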